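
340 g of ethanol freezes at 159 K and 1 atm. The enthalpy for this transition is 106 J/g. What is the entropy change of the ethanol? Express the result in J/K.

ΔS = -227 J/K

Heat released by the substance: Q = −mL = −340 × 106 = −36040 J.
At constant T, ΔS = Q_rev/T = −36040 / 159 = -227 J/K.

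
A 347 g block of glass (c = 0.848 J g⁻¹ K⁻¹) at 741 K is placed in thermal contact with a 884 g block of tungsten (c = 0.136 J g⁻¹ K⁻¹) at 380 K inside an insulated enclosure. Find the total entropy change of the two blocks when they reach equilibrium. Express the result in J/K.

ΔS_total = 17.1 J/K

Energy balance: T_f = (m₁c₁T₁ + m₂c₂T₂)/(m₁c₁ + m₂c₂) = 636.29 K.
ΔS₁ = m₁c₁ ln(T_f/T₁) = 294.256 × ln(636.29/741) = -44.83 J/K.
ΔS₂ = m₂c₂ ln(T_f/T₂) = 120.224 × ln(636.29/380) = 61.97 J/K.
ΔS_total = -44.83 + 61.97 = 17.1 J/K.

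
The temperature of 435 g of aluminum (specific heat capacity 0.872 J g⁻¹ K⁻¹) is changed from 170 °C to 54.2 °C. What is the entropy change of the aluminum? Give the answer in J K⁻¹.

ΔS = -115 J/K

In kelvin: T₁ = 443.15 K, T₂ = 327.35 K. ΔS = ∫dQ_rev/T = m c ln(T₂/T₁) = 435 × 0.872 × ln(327.35/443.15) = -115 J/K.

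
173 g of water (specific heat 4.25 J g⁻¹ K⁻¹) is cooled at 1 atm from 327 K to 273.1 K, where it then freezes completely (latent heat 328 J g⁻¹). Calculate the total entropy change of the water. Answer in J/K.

Cooling step: ΔS₁ = m c ln(T_tr/T_i) = 173 × 4.25 × ln(273.1/327) = -132.4 J/K.
Phase change: ΔS₂ = −mL/T_tr = −173 × 328 / 273.1 = -207.8 J/K.
ΔS_total = (-132.4) + (-207.8) = -340 J/K.

ΔS = -340 J/K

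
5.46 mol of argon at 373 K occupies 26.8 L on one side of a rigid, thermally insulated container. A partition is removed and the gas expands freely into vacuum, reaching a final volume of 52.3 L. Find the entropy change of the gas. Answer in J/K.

ΔS_gas = 30.4 J/K

For an ideal gas in free expansion Q = 0 and W = 0, so T is unchanged.
Entropy is a state function; using a reversible isothermal path, ΔS_gas = nR ln(V₂/V₁) = 5.46 × 8.314 × ln(52.3/26.8) = 30.4 J/K.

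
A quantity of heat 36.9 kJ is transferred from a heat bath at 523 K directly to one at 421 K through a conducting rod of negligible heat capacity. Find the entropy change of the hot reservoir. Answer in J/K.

ΔS_hot = -70.6 J/K

The hot reservoir loses heat Q, so ΔS_hot = −Q/T_H = −36900/523 = -70.6 J/K.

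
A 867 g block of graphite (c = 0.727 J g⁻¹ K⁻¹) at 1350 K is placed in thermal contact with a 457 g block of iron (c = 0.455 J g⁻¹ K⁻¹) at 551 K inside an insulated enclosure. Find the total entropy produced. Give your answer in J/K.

Energy balance: T_f = (m₁c₁T₁ + m₂c₂T₂)/(m₁c₁ + m₂c₂) = 1151.8 K.
ΔS₁ = m₁c₁ ln(T_f/T₁) = 630.309 × ln(1151.8/1350) = -100.1 J/K.
ΔS₂ = m₂c₂ ln(T_f/T₂) = 207.935 × ln(1151.8/551) = 153.3 J/K.
ΔS_total = -100.1 + 153.3 = 53.2 J/K.

ΔS_total = 53.2 J/K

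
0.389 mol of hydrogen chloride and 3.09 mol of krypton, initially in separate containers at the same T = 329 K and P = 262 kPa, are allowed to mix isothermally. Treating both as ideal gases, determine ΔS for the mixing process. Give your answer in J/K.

Mole fractions: x_A = 0.389/3.48 = 0.112, x_B = 0.888.
ΔS_mix = −R(n_A ln x_A + n_B ln x_B) = −8.314 × (0.389 ln 0.112 + 3.09 ln 0.888) = 10.1 J/K.

ΔS_mix = 10.1 J/K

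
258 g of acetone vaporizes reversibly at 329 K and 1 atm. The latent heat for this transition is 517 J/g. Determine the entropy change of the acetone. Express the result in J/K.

ΔS = 405 J/K

Heat absorbed by the substance: Q = mL = 258 × 517 = 133386 J.
At constant T, ΔS = Q_rev/T = 133386 / 329 = 405 J/K.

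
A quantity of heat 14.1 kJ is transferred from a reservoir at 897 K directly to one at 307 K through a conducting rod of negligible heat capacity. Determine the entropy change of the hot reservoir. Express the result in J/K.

The hot reservoir loses heat Q, so ΔS_hot = −Q/T_H = −14100/897 = -15.7 J/K.

ΔS_hot = -15.7 J/K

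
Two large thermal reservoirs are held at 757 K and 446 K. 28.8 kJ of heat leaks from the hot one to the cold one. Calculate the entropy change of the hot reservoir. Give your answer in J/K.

ΔS_hot = -38 J/K

The hot reservoir loses heat Q, so ΔS_hot = −Q/T_H = −28800/757 = -38 J/K.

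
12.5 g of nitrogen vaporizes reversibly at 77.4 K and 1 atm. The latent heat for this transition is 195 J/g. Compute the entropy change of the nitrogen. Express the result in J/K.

ΔS = 31.5 J/K

Heat absorbed by the substance: Q = mL = 12.5 × 195 = 2437.5 J.
At constant T, ΔS = Q_rev/T = 2437.5 / 77.4 = 31.5 J/K.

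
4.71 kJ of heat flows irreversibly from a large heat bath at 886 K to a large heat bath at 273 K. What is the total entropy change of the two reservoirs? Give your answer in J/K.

ΔS_total = 11.9 J/K

ΔS_hot = −Q/T_H = −4710/886 = -5.316 J/K and ΔS_cold = +Q/T_C = 4710/273 = 17.25 J/K.
ΔS_total = -5.316 + 17.25 = 11.9 J/K, positive as the second law requires.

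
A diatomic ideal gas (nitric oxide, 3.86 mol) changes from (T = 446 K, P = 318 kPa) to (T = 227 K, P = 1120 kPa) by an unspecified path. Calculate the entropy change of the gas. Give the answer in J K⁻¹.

ΔS = nC_p ln(T₂/T₁) − nR ln(P₂/P₁), with C_p = 7R/2 = 29.1 J mol⁻¹ K⁻¹ for a diatomic ideal gas.
ΔS = 3.86 × [29.1 × ln(227/446) − 8.314 × ln(1120/318)] = -116 J/K.

ΔS = -116 J/K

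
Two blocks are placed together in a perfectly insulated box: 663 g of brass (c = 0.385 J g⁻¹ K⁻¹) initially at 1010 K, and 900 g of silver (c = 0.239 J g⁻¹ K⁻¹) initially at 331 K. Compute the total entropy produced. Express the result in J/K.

ΔS_total = 67.2 J/K

Energy balance: T_f = (m₁c₁T₁ + m₂c₂T₂)/(m₁c₁ + m₂c₂) = 699.48 K.
ΔS₁ = m₁c₁ ln(T_f/T₁) = 255.255 × ln(699.48/1010) = -93.771 J/K.
ΔS₂ = m₂c₂ ln(T_f/T₂) = 215.1 × ln(699.48/331) = 160.94 J/K.
ΔS_total = -93.771 + 160.94 = 67.2 J/K.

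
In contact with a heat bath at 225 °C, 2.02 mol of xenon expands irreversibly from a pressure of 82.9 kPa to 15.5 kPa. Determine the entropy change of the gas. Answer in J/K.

Entropy is a state function, so ΔS_gas depends only on the end states.
For an isothermal ideal gas ΔS_gas = nR ln(P₁/P₂) = 2.02 × 8.314 × ln(82.9/15.5) = 28.2 J/K.

ΔS_gas = 28.2 J/K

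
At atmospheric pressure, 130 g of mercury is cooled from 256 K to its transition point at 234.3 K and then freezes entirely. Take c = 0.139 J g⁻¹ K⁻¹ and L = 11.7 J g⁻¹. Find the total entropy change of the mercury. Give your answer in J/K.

Cooling step: ΔS₁ = m c ln(T_tr/T_i) = 130 × 0.139 × ln(234.3/256) = -1.601 J/K.
Phase change: ΔS₂ = −mL/T_tr = −130 × 11.7 / 234.3 = -6.492 J/K.
ΔS_total = (-1.601) + (-6.492) = -8.09 J/K.

ΔS = -8.09 J/K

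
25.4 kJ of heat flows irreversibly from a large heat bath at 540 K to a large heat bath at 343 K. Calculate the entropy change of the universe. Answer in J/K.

ΔS_total = 27 J/K

ΔS_hot = −Q/T_H = −25400/540 = -47.04 J/K and ΔS_cold = +Q/T_C = 25400/343 = 74.05 J/K.
ΔS_total = -47.04 + 74.05 = 27 J/K, positive as the second law requires.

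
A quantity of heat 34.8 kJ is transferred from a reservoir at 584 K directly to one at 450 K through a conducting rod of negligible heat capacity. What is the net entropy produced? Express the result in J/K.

ΔS_total = 17.7 J/K

ΔS_hot = −Q/T_H = −34800/584 = -59.59 J/K and ΔS_cold = +Q/T_C = 34800/450 = 77.33 J/K.
ΔS_total = -59.59 + 77.33 = 17.7 J/K, positive as the second law requires.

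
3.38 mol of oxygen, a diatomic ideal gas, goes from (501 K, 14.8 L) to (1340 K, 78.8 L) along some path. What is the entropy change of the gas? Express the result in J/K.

Entropy is a state function: ΔS = nC_V ln(T₂/T₁) + nR ln(V₂/V₁), with C_V = 5R/2 = 20.79 J mol⁻¹ K⁻¹ for a diatomic ideal gas.
ΔS = 3.38 × [20.79 × ln(1340/501) + 8.314 × ln(78.8/14.8)] = 116 J/K.

ΔS = 116 J/K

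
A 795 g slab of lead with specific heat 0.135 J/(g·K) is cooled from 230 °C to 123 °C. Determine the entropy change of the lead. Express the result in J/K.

In kelvin: T₁ = 503.15 K, T₂ = 396.15 K. ΔS = ∫dQ_rev/T = m c ln(T₂/T₁) = 795 × 0.135 × ln(396.15/503.15) = -25.7 J/K.

ΔS = -25.7 J/K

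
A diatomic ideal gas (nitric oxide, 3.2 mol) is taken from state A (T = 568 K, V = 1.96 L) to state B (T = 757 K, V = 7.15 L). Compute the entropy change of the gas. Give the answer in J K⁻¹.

ΔS = 53.5 J/K

Entropy is a state function: ΔS = nC_V ln(T₂/T₁) + nR ln(V₂/V₁), with C_V = 5R/2 = 20.79 J mol⁻¹ K⁻¹ for a diatomic ideal gas.
ΔS = 3.2 × [20.79 × ln(757/568) + 8.314 × ln(7.15/1.96)] = 53.5 J/K.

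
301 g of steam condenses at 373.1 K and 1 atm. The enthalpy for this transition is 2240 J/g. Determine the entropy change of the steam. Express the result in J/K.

Heat released by the substance: Q = −mL = −301 × 2240 = −674240 J.
At constant T, ΔS = Q_rev/T = −674240 / 373.1 = -1810 J/K.

ΔS = -1810 J/K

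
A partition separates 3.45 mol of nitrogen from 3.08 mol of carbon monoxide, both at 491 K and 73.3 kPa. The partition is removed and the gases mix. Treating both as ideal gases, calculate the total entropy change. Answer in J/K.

Mole fractions: x_A = 3.45/6.53 = 0.528, x_B = 0.472.
ΔS_mix = −R(n_A ln x_A + n_B ln x_B) = −8.314 × (3.45 ln 0.528 + 3.08 ln 0.472) = 37.5 J/K.

ΔS_mix = 37.5 J/K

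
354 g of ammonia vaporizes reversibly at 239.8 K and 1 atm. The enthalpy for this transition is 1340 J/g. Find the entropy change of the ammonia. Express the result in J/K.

ΔS = 1980 J/K

Heat absorbed by the substance: Q = mL = 354 × 1340 = 474360 J.
At constant T, ΔS = Q_rev/T = 474360 / 239.8 = 1980 J/K.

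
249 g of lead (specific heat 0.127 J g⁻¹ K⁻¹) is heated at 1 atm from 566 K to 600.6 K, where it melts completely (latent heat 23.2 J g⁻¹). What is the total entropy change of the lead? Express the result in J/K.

Warming step: ΔS₁ = m c ln(T_tr/T_i) = 249 × 0.127 × ln(600.6/566) = 1.876 J/K.
Phase change: ΔS₂ = +mL/T_tr = 249 × 23.2 / 600.6 = 9.618 J/K.
ΔS_total = (1.876) + (9.618) = 11.5 J/K.

ΔS = 11.5 J/K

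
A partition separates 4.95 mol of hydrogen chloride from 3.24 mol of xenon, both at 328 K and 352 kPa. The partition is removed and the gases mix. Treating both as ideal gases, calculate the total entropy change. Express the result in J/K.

Mole fractions: x_A = 4.95/8.19 = 0.604, x_B = 0.396.
ΔS_mix = −R(n_A ln x_A + n_B ln x_B) = −8.314 × (4.95 ln 0.604 + 3.24 ln 0.396) = 45.7 J/K.

ΔS_mix = 45.7 J/K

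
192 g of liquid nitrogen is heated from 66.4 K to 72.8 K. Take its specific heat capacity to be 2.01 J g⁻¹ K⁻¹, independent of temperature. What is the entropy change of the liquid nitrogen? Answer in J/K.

ΔS = ∫dQ_rev/T = m c ln(T₂/T₁) = 192 × 2.01 × ln(72.8/66.4) = 35.5 J/K.

ΔS = 35.5 J/K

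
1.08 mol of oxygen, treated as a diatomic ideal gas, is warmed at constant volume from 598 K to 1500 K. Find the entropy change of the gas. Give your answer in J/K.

ΔS = 20.6 J/K

At constant volume, ΔS = nC_V ln(T₂/T₁) with C_V = 5R/2 = 20.79 J mol⁻¹ K⁻¹.
ΔS = 1.08 × 20.79 × ln(1500/598) = 20.6 J/K.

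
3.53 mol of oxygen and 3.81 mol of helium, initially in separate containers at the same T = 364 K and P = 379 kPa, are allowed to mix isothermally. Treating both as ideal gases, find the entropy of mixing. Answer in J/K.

ΔS_mix = 42.3 J/K

Mole fractions: x_A = 3.53/7.34 = 0.481, x_B = 0.519.
ΔS_mix = −R(n_A ln x_A + n_B ln x_B) = −8.314 × (3.53 ln 0.481 + 3.81 ln 0.519) = 42.3 J/K.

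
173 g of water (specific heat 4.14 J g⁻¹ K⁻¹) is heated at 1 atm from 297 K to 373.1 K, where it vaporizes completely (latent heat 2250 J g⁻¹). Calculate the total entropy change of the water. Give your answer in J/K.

ΔS = 1210 J/K

Warming step: ΔS₁ = m c ln(T_tr/T_i) = 173 × 4.14 × ln(373.1/297) = 163.4 J/K.
Phase change: ΔS₂ = +mL/T_tr = 173 × 2250 / 373.1 = 1043 J/K.
ΔS_total = (163.4) + (1043) = 1210 J/K.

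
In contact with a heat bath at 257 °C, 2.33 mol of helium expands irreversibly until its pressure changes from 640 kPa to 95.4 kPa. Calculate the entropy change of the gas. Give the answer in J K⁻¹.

Entropy is a state function, so ΔS_gas depends only on the end states.
For an isothermal ideal gas ΔS_gas = nR ln(P₁/P₂) = 2.33 × 8.314 × ln(640/95.4) = 36.9 J/K.

ΔS_gas = 36.9 J/K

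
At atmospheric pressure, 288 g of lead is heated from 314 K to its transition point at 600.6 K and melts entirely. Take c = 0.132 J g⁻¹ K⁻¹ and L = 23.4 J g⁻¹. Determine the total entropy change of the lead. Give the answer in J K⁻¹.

Warming step: ΔS₁ = m c ln(T_tr/T_i) = 288 × 0.132 × ln(600.6/314) = 24.65 J/K.
Phase change: ΔS₂ = +mL/T_tr = 288 × 23.4 / 600.6 = 11.22 J/K.
ΔS_total = (24.65) + (11.22) = 35.9 J/K.

ΔS = 35.9 J/K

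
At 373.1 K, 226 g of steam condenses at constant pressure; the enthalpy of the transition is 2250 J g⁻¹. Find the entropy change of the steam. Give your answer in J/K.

Heat released by the substance: Q = −mL = −226 × 2250 = −508500 J.
At constant T, ΔS = Q_rev/T = −508500 / 373.1 = -1360 J/K.

ΔS = -1360 J/K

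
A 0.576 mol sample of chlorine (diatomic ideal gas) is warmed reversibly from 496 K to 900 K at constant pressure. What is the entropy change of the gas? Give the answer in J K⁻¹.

At constant pressure, ΔS = nC_p ln(T₂/T₁) with C_p = 7R/2 = 29.1 J mol⁻¹ K⁻¹.
ΔS = 0.576 × 29.1 × ln(900/496) = 9.99 J/K.

ΔS = 9.99 J/K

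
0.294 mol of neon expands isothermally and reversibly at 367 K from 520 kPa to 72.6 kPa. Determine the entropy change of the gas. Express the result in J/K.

For an isothermal ideal gas ΔS_gas = nR ln(P₁/P₂) = 0.294 × 8.314 × ln(520/72.6) = 4.81 J/K.

ΔS_gas = 4.81 J/K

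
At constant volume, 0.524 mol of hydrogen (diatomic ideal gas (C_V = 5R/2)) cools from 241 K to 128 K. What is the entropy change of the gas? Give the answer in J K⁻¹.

At constant volume, ΔS = nC_V ln(T₂/T₁) with C_V = 5R/2 = 20.79 J mol⁻¹ K⁻¹.
ΔS = 0.524 × 20.79 × ln(128/241) = -6.89 J/K.

ΔS = -6.89 J/K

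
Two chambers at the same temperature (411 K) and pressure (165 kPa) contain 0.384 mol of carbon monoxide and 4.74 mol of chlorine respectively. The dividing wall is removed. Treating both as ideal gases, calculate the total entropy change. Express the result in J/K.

Mole fractions: x_A = 0.384/5.12 = 0.0749, x_B = 0.925.
ΔS_mix = −R(n_A ln x_A + n_B ln x_B) = −8.314 × (0.384 ln 0.0749 + 4.74 ln 0.925) = 11.3 J/K.

ΔS_mix = 11.3 J/K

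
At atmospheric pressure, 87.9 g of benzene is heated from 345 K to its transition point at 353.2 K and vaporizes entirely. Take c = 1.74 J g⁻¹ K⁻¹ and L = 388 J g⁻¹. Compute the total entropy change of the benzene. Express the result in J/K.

Warming step: ΔS₁ = m c ln(T_tr/T_i) = 87.9 × 1.74 × ln(353.2/345) = 3.593 J/K.
Phase change: ΔS₂ = +mL/T_tr = 87.9 × 388 / 353.2 = 96.56 J/K.
ΔS_total = (3.593) + (96.56) = 100 J/K.

ΔS = 100 J/K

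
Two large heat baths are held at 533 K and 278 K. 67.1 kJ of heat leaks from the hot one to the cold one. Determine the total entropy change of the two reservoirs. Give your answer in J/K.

ΔS_hot = −Q/T_H = −67100/533 = -125.89 J/K and ΔS_cold = +Q/T_C = 67100/278 = 241.37 J/K.
ΔS_total = -125.89 + 241.37 = 115 J/K, positive as the second law requires.

ΔS_total = 115 J/K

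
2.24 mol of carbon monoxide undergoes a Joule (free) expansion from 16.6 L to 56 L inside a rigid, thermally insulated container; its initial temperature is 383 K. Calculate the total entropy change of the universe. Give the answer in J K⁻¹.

No heat is exchanged and no work is done, so the ideal-gas temperature stays constant.
Entropy is a state function; using a reversible isothermal path, ΔS_gas = nR ln(V₂/V₁) = 2.24 × 8.314 × ln(56/16.6) = 22.6 J/K.
The insulated surroundings exchange no heat, so ΔS_surr = 0 and ΔS_universe = ΔS_gas.

ΔS_universe = 22.6 J/K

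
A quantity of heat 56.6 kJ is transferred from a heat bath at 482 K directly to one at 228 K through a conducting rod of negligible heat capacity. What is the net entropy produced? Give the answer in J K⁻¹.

ΔS_hot = −Q/T_H = −56600/482 = -117.4 J/K and ΔS_cold = +Q/T_C = 56600/228 = 248.2 J/K.
ΔS_total = -117.4 + 248.2 = 131 J/K, positive as the second law requires.

ΔS_total = 131 J/K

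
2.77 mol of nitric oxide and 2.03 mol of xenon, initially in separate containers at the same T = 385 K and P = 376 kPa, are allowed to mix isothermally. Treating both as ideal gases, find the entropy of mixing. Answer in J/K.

Mole fractions: x_A = 2.77/4.8 = 0.577, x_B = 0.423.
ΔS_mix = −R(n_A ln x_A + n_B ln x_B) = −8.314 × (2.77 ln 0.577 + 2.03 ln 0.423) = 27.2 J/K.

ΔS_mix = 27.2 J/K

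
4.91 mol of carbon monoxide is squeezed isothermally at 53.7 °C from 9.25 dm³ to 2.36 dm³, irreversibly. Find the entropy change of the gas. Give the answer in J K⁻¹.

ΔS_gas = -55.8 J/K

Entropy is a state function, so ΔS_gas depends only on the end states.
For an isothermal ideal gas ΔS_gas = nR ln(V₂/V₁) = 4.91 × 8.314 × ln(2.36/9.25) = -55.8 J/K.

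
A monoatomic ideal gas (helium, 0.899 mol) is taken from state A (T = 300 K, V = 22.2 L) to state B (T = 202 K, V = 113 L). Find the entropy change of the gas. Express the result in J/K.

Entropy is a state function: ΔS = nC_V ln(T₂/T₁) + nR ln(V₂/V₁), with C_V = 3R/2 = 12.47 J mol⁻¹ K⁻¹ for a monoatomic ideal gas.
ΔS = 0.899 × [12.47 × ln(202/300) + 8.314 × ln(113/22.2)] = 7.73 J/K.

ΔS = 7.73 J/K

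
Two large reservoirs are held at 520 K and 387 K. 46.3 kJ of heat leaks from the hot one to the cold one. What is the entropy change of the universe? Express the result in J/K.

ΔS_total = 30.6 J/K

ΔS_hot = −Q/T_H = −46300/520 = -89.04 J/K and ΔS_cold = +Q/T_C = 46300/387 = 119.6 J/K.
ΔS_total = -89.04 + 119.6 = 30.6 J/K, positive as the second law requires.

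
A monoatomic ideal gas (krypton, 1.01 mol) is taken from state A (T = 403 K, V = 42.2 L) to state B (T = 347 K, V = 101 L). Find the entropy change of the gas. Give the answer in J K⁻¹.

Entropy is a state function: ΔS = nC_V ln(T₂/T₁) + nR ln(V₂/V₁), with C_V = 3R/2 = 12.47 J mol⁻¹ K⁻¹ for a monoatomic ideal gas.
ΔS = 1.01 × [12.47 × ln(347/403) + 8.314 × ln(101/42.2)] = 5.44 J/K.

ΔS = 5.44 J/K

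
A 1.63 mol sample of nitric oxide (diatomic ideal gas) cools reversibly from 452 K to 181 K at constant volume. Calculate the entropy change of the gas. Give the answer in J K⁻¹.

ΔS = -31 J/K

At constant volume, ΔS = nC_V ln(T₂/T₁) with C_V = 5R/2 = 20.79 J mol⁻¹ K⁻¹.
ΔS = 1.63 × 20.79 × ln(181/452) = -31 J/K.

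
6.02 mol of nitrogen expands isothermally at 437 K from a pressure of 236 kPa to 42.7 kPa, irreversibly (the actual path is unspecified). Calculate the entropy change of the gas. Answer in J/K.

ΔS_gas = 85.6 J/K

Entropy is a state function, so ΔS_gas depends only on the end states.
For an isothermal ideal gas ΔS_gas = nR ln(P₁/P₂) = 6.02 × 8.314 × ln(236/42.7) = 85.6 J/K.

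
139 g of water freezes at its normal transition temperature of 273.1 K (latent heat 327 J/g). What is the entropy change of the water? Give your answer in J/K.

ΔS = -166 J/K

Heat released by the substance: Q = −mL = −139 × 327 = −45453 J.
At constant T, ΔS = Q_rev/T = −45453 / 273.1 = -166 J/K.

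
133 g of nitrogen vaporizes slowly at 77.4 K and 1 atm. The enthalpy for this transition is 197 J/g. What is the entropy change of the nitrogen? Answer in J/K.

Heat absorbed by the substance: Q = mL = 133 × 197 = 26201 J.
At constant T, ΔS = Q_rev/T = 26201 / 77.4 = 339 J/K.

ΔS = 339 J/K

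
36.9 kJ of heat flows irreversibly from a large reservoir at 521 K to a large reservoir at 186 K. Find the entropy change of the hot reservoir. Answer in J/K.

The hot reservoir loses heat Q, so ΔS_hot = −Q/T_H = −36900/521 = -70.8 J/K.

ΔS_hot = -70.8 J/K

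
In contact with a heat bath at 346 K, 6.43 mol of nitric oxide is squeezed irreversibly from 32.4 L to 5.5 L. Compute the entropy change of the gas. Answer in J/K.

Entropy is a state function, so ΔS_gas depends only on the end states.
For an isothermal ideal gas ΔS_gas = nR ln(V₂/V₁) = 6.43 × 8.314 × ln(5.5/32.4) = -94.8 J/K.

ΔS_gas = -94.8 J/K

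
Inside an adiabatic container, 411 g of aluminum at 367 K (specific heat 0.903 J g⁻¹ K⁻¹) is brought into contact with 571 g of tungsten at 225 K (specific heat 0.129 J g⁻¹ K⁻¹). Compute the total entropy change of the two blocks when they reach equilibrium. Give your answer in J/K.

Energy balance: T_f = (m₁c₁T₁ + m₂c₂T₂)/(m₁c₁ + m₂c₂) = 343.48 K.
ΔS₁ = m₁c₁ ln(T_f/T₁) = 371.133 × ln(343.48/367) = -24.58 J/K.
ΔS₂ = m₂c₂ ln(T_f/T₂) = 73.659 × ln(343.48/225) = 31.16 J/K.
ΔS_total = -24.58 + 31.16 = 6.58 J/K.

ΔS_total = 6.58 J/K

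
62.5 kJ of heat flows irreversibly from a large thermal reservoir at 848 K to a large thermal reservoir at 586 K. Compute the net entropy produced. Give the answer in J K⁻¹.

ΔS_total = 33 J/K

ΔS_hot = −Q/T_H = −62500/848 = -73.7 J/K and ΔS_cold = +Q/T_C = 62500/586 = 106.7 J/K.
ΔS_total = -73.7 + 106.7 = 33 J/K, positive as the second law requires.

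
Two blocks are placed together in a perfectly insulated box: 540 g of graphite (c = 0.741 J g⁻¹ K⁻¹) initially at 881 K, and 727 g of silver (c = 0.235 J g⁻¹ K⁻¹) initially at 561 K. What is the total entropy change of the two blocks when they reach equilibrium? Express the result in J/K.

ΔS_total = 11.4 J/K

Energy balance: T_f = (m₁c₁T₁ + m₂c₂T₂)/(m₁c₁ + m₂c₂) = 785.25 K.
ΔS₁ = m₁c₁ ln(T_f/T₁) = 400.14 × ln(785.25/881) = -46.04 J/K.
ΔS₂ = m₂c₂ ln(T_f/T₂) = 170.845 × ln(785.25/561) = 57.45 J/K.
ΔS_total = -46.04 + 57.45 = 11.4 J/K.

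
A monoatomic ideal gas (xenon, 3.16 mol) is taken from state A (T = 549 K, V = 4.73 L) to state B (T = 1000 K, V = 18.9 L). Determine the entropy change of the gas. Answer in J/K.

ΔS = 60 J/K

Entropy is a state function: ΔS = nC_V ln(T₂/T₁) + nR ln(V₂/V₁), with C_V = 3R/2 = 12.47 J mol⁻¹ K⁻¹ for a monoatomic ideal gas.
ΔS = 3.16 × [12.47 × ln(1000/549) + 8.314 × ln(18.9/4.73)] = 60 J/K.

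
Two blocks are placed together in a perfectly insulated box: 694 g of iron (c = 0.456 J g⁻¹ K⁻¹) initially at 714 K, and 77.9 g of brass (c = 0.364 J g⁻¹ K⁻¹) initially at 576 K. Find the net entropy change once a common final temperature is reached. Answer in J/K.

Energy balance: T_f = (m₁c₁T₁ + m₂c₂T₂)/(m₁c₁ + m₂c₂) = 702.65 K.
ΔS₁ = m₁c₁ ln(T_f/T₁) = 316.464 × ln(702.65/714) = -5.07 J/K.
ΔS₂ = m₂c₂ ln(T_f/T₂) = 28.3556 × ln(702.65/576) = 5.636 J/K.
ΔS_total = -5.07 + 5.636 = 0.566 J/K.

ΔS_total = 0.566 J/K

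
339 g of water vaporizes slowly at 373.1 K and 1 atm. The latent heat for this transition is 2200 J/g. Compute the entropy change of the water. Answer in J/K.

Heat absorbed by the substance: Q = mL = 339 × 2200 = 745800 J.
At constant T, ΔS = Q_rev/T = 745800 / 373.1 = 2000 J/K.

ΔS = 2000 J/K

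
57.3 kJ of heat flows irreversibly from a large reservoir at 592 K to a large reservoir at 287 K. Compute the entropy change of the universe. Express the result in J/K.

ΔS_hot = −Q/T_H = −57300/592 = -96.79 J/K and ΔS_cold = +Q/T_C = 57300/287 = 199.7 J/K.
ΔS_total = -96.79 + 199.7 = 103 J/K, positive as the second law requires.

ΔS_total = 103 J/K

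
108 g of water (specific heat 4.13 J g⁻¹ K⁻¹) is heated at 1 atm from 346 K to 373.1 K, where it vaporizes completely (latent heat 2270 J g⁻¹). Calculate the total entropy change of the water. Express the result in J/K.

ΔS = 691 J/K

Warming step: ΔS₁ = m c ln(T_tr/T_i) = 108 × 4.13 × ln(373.1/346) = 33.63 J/K.
Phase change: ΔS₂ = +mL/T_tr = 108 × 2270 / 373.1 = 657.1 J/K.
ΔS_total = (33.63) + (657.1) = 691 J/K.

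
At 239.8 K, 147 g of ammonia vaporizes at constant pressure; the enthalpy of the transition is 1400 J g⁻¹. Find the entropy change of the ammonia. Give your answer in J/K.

ΔS = 858 J/K

Heat absorbed by the substance: Q = mL = 147 × 1400 = 205800 J.
At constant T, ΔS = Q_rev/T = 205800 / 239.8 = 858 J/K.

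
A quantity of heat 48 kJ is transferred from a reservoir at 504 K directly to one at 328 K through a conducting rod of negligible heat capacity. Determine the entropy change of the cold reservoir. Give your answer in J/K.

The cold reservoir gains heat Q, so ΔS_cold = +Q/T_C = 48000/328 = 146 J/K.

ΔS_cold = 146 J/K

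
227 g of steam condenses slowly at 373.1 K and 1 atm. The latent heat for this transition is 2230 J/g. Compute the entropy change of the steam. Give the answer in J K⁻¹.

Heat released by the substance: Q = −mL = −227 × 2230 = −506210 J.
At constant T, ΔS = Q_rev/T = −506210 / 373.1 = -1360 J/K.

ΔS = -1360 J/K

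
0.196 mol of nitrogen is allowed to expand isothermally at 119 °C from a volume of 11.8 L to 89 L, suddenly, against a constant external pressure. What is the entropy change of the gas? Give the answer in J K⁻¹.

Entropy is a state function, so ΔS_gas depends only on the end states.
For an isothermal ideal gas ΔS_gas = nR ln(V₂/V₁) = 0.196 × 8.314 × ln(89/11.8) = 3.29 J/K.

ΔS_gas = 3.29 J/K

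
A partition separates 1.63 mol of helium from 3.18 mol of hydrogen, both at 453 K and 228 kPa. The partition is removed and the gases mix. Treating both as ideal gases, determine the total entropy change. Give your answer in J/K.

Mole fractions: x_A = 1.63/4.81 = 0.339, x_B = 0.661.
ΔS_mix = −R(n_A ln x_A + n_B ln x_B) = −8.314 × (1.63 ln 0.339 + 3.18 ln 0.661) = 25.6 J/K.

ΔS_mix = 25.6 J/K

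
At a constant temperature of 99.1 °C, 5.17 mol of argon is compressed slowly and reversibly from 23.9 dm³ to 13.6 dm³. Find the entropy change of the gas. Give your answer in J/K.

For an isothermal ideal gas ΔS_gas = nR ln(V₂/V₁) = 5.17 × 8.314 × ln(13.6/23.9) = -24.2 J/K.

ΔS_gas = -24.2 J/K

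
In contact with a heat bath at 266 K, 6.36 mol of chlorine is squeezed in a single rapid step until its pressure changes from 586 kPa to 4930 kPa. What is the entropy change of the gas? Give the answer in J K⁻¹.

ΔS_gas = -113 J/K

Entropy is a state function, so ΔS_gas depends only on the end states.
For an isothermal ideal gas ΔS_gas = nR ln(P₁/P₂) = 6.36 × 8.314 × ln(586/4930) = -113 J/K.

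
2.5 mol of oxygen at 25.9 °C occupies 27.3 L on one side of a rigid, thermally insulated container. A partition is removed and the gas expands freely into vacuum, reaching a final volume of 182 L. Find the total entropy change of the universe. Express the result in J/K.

ΔS_universe = 39.4 J/K

No heat is exchanged and no work is done, so the ideal-gas temperature stays constant.
Entropy is a state function; using a reversible isothermal path, ΔS_gas = nR ln(V₂/V₁) = 2.5 × 8.314 × ln(182/27.3) = 39.4 J/K.
The insulated surroundings exchange no heat, so ΔS_surr = 0 and ΔS_universe = ΔS_gas.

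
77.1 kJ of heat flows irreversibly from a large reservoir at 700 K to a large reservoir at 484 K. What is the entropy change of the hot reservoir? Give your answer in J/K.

The hot reservoir loses heat Q, so ΔS_hot = −Q/T_H = −77100/700 = -110 J/K.

ΔS_hot = -110 J/K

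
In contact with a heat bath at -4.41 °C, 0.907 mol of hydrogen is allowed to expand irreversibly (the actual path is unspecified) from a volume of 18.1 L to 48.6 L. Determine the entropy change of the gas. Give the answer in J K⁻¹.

Entropy is a state function, so ΔS_gas depends only on the end states.
For an isothermal ideal gas ΔS_gas = nR ln(V₂/V₁) = 0.907 × 8.314 × ln(48.6/18.1) = 7.45 J/K.

ΔS_gas = 7.45 J/K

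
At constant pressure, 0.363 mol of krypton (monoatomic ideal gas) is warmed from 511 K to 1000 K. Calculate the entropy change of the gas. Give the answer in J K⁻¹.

ΔS = 5.07 J/K

At constant pressure, ΔS = nC_p ln(T₂/T₁) with C_p = 5R/2 = 20.79 J mol⁻¹ K⁻¹.
ΔS = 0.363 × 20.79 × ln(1000/511) = 5.07 J/K.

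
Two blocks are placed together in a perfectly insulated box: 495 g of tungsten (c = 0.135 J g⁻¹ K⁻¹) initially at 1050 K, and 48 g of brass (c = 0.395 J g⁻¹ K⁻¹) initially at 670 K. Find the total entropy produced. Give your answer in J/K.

Energy balance: T_f = (m₁c₁T₁ + m₂c₂T₂)/(m₁c₁ + m₂c₂) = 966.01 K.
ΔS₁ = m₁c₁ ln(T_f/T₁) = 66.825 × ln(966.01/1050) = -5.571 J/K.
ΔS₂ = m₂c₂ ln(T_f/T₂) = 18.96 × ln(966.01/670) = 6.937 J/K.
ΔS_total = -5.571 + 6.937 = 1.37 J/K.

ΔS_total = 1.37 J/K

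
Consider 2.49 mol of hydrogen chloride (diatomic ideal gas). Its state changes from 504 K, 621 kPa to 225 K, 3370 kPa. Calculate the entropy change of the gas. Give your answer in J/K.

ΔS = nC_p ln(T₂/T₁) − nR ln(P₂/P₁), with C_p = 7R/2 = 29.1 J mol⁻¹ K⁻¹ for a diatomic ideal gas.
ΔS = 2.49 × [29.1 × ln(225/504) − 8.314 × ln(3370/621)] = -93.4 J/K.

ΔS = -93.4 J/K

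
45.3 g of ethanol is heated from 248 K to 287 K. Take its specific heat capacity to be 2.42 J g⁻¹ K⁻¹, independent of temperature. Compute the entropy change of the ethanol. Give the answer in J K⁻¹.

ΔS = 16 J/K

ΔS = ∫dQ_rev/T = m c ln(T₂/T₁) = 45.3 × 2.42 × ln(287/248) = 16 J/K.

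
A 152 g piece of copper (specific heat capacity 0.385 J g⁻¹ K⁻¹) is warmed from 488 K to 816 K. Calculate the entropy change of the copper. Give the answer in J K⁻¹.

ΔS = ∫dQ_rev/T = m c ln(T₂/T₁) = 152 × 0.385 × ln(816/488) = 30.1 J/K.

ΔS = 30.1 J/K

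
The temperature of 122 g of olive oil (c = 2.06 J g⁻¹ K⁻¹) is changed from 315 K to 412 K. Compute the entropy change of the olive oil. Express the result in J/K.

ΔS = ∫dQ_rev/T = m c ln(T₂/T₁) = 122 × 2.06 × ln(412/315) = 67.5 J/K.

ΔS = 67.5 J/K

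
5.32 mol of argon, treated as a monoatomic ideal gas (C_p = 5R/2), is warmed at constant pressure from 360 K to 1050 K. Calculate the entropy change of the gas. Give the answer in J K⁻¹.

ΔS = 118 J/K

At constant pressure, ΔS = nC_p ln(T₂/T₁) with C_p = 5R/2 = 20.79 J mol⁻¹ K⁻¹.
ΔS = 5.32 × 20.79 × ln(1050/360) = 118 J/K.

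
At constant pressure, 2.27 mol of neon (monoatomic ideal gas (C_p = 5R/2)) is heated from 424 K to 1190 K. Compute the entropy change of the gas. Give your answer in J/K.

ΔS = 48.7 J/K

At constant pressure, ΔS = nC_p ln(T₂/T₁) with C_p = 5R/2 = 20.79 J mol⁻¹ K⁻¹.
ΔS = 2.27 × 20.79 × ln(1190/424) = 48.7 J/K.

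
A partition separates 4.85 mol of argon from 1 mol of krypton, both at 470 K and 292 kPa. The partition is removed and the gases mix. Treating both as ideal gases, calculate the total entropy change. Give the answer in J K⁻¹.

ΔS_mix = 22.2 J/K

Mole fractions: x_A = 4.85/5.85 = 0.829, x_B = 0.171.
ΔS_mix = −R(n_A ln x_A + n_B ln x_B) = −8.314 × (4.85 ln 0.829 + 1 ln 0.171) = 22.2 J/K.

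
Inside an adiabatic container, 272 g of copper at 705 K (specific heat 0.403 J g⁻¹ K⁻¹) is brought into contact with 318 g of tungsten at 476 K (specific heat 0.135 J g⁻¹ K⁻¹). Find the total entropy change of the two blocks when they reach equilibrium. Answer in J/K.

ΔS_total = 2.24 J/K

Energy balance: T_f = (m₁c₁T₁ + m₂c₂T₂)/(m₁c₁ + m₂c₂) = 640.55 K.
ΔS₁ = m₁c₁ ln(T_f/T₁) = 109.616 × ln(640.55/705) = -10.51 J/K.
ΔS₂ = m₂c₂ ln(T_f/T₂) = 42.93 × ln(640.55/476) = 12.75 J/K.
ΔS_total = -10.51 + 12.75 = 2.24 J/K.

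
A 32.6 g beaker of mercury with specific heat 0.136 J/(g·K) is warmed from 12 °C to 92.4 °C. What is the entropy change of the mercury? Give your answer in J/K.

In kelvin: T₁ = 285.15 K, T₂ = 365.55 K. ΔS = ∫dQ_rev/T = m c ln(T₂/T₁) = 32.6 × 0.136 × ln(365.55/285.15) = 1.1 J/K.

ΔS = 1.1 J/K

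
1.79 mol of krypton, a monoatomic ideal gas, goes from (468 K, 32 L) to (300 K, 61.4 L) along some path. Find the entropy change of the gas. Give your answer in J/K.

Entropy is a state function: ΔS = nC_V ln(T₂/T₁) + nR ln(V₂/V₁), with C_V = 3R/2 = 12.47 J mol⁻¹ K⁻¹ for a monoatomic ideal gas.
ΔS = 1.79 × [12.47 × ln(300/468) + 8.314 × ln(61.4/32)] = -0.229 J/K.

ΔS = -0.229 J/K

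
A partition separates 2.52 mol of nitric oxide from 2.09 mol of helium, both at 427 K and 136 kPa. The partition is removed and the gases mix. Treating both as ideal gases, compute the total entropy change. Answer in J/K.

ΔS_mix = 26.4 J/K

Mole fractions: x_A = 2.52/4.61 = 0.547, x_B = 0.453.
ΔS_mix = −R(n_A ln x_A + n_B ln x_B) = −8.314 × (2.52 ln 0.547 + 2.09 ln 0.453) = 26.4 J/K.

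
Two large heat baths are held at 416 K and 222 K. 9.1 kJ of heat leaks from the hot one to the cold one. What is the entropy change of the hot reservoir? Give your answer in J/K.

ΔS_hot = -21.9 J/K

The hot reservoir loses heat Q, so ΔS_hot = −Q/T_H = −9100/416 = -21.9 J/K.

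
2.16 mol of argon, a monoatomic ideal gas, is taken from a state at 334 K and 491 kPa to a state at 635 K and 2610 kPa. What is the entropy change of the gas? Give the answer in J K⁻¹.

ΔS = nC_p ln(T₂/T₁) − nR ln(P₂/P₁), with C_p = 5R/2 = 20.79 J mol⁻¹ K⁻¹ for a monoatomic ideal gas.
ΔS = 2.16 × [20.79 × ln(635/334) − 8.314 × ln(2610/491)] = -1.16 J/K.

ΔS = -1.16 J/K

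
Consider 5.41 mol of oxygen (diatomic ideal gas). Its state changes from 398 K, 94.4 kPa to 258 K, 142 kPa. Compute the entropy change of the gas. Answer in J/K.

ΔS = -86.6 J/K

ΔS = nC_p ln(T₂/T₁) − nR ln(P₂/P₁), with C_p = 7R/2 = 29.1 J mol⁻¹ K⁻¹ for a diatomic ideal gas.
ΔS = 5.41 × [29.1 × ln(258/398) − 8.314 × ln(142/94.4)] = -86.6 J/K.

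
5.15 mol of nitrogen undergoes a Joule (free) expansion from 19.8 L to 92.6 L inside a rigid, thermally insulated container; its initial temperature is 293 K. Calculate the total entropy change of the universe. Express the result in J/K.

No heat is exchanged and no work is done, so the ideal-gas temperature stays constant.
Entropy is a state function; using a reversible isothermal path, ΔS_gas = nR ln(V₂/V₁) = 5.15 × 8.314 × ln(92.6/19.8) = 66 J/K.
The insulated surroundings exchange no heat, so ΔS_surr = 0 and ΔS_universe = ΔS_gas.

ΔS_universe = 66 J/K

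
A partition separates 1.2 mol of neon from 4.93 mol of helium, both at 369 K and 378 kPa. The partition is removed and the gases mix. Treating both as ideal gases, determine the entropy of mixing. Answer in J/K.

Mole fractions: x_A = 1.2/6.13 = 0.196, x_B = 0.804.
ΔS_mix = −R(n_A ln x_A + n_B ln x_B) = −8.314 × (1.2 ln 0.196 + 4.93 ln 0.804) = 25.2 J/K.

ΔS_mix = 25.2 J/K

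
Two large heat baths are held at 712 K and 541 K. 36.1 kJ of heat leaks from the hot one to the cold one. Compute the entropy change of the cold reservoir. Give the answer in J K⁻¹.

The cold reservoir gains heat Q, so ΔS_cold = +Q/T_C = 36100/541 = 66.7 J/K.

ΔS_cold = 66.7 J/K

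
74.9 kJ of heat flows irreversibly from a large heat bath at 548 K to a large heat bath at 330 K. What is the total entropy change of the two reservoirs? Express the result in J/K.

ΔS_total = 90.3 J/K

ΔS_hot = −Q/T_H = −74900/548 = -136.7 J/K and ΔS_cold = +Q/T_C = 74900/330 = 227 J/K.
ΔS_total = -136.7 + 227 = 90.3 J/K, positive as the second law requires.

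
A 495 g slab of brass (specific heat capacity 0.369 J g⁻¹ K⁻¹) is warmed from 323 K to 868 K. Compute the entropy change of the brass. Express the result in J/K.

ΔS = 181 J/K

ΔS = ∫dQ_rev/T = m c ln(T₂/T₁) = 495 × 0.369 × ln(868/323) = 181 J/K.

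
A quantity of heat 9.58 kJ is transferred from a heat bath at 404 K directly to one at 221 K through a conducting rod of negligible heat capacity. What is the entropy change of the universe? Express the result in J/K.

ΔS_hot = −Q/T_H = −9580/404 = -23.71 J/K and ΔS_cold = +Q/T_C = 9580/221 = 43.35 J/K.
ΔS_total = -23.71 + 43.35 = 19.6 J/K, positive as the second law requires.

ΔS_total = 19.6 J/K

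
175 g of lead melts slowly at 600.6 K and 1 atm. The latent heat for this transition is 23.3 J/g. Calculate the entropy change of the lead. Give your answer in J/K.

Heat absorbed by the substance: Q = mL = 175 × 23.3 = 4077.5 J.
At constant T, ΔS = Q_rev/T = 4077.5 / 600.6 = 6.79 J/K.

ΔS = 6.79 J/K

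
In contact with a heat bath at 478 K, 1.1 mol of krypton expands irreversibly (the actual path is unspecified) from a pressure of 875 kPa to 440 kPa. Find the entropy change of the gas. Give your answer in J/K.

Entropy is a state function, so ΔS_gas depends only on the end states.
For an isothermal ideal gas ΔS_gas = nR ln(P₁/P₂) = 1.1 × 8.314 × ln(875/440) = 6.29 J/K.

ΔS_gas = 6.29 J/K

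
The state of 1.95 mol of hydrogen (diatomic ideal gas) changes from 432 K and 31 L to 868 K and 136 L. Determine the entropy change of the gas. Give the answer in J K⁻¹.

Entropy is a state function: ΔS = nC_V ln(T₂/T₁) + nR ln(V₂/V₁), with C_V = 5R/2 = 20.79 J mol⁻¹ K⁻¹ for a diatomic ideal gas.
ΔS = 1.95 × [20.79 × ln(868/432) + 8.314 × ln(136/31)] = 52.3 J/K.

ΔS = 52.3 J/K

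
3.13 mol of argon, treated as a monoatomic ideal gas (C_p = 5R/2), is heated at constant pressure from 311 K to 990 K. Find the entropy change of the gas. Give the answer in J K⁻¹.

ΔS = 75.3 J/K

At constant pressure, ΔS = nC_p ln(T₂/T₁) with C_p = 5R/2 = 20.79 J mol⁻¹ K⁻¹.
ΔS = 3.13 × 20.79 × ln(990/311) = 75.3 J/K.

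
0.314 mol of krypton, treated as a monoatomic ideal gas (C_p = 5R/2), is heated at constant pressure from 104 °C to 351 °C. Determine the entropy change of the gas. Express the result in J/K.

In kelvin: T₁ = 377.15 K, T₂ = 624.15 K. At constant pressure, ΔS = nC_p ln(T₂/T₁) with C_p = 5R/2 = 20.79 J mol⁻¹ K⁻¹.
ΔS = 0.314 × 20.79 × ln(624.15/377.15) = 3.29 J/K.

ΔS = 3.29 J/K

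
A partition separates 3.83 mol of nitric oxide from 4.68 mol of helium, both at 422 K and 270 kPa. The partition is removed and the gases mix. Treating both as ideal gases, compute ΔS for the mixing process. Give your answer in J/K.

Mole fractions: x_A = 3.83/8.51 = 0.45, x_B = 0.55.
ΔS_mix = −R(n_A ln x_A + n_B ln x_B) = −8.314 × (3.83 ln 0.45 + 4.68 ln 0.55) = 48.7 J/K.

ΔS_mix = 48.7 J/K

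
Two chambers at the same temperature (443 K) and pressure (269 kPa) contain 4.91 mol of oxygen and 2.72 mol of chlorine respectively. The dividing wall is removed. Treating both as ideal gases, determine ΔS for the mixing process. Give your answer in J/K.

ΔS_mix = 41.3 J/K

Mole fractions: x_A = 4.91/7.63 = 0.644, x_B = 0.356.
ΔS_mix = −R(n_A ln x_A + n_B ln x_B) = −8.314 × (4.91 ln 0.644 + 2.72 ln 0.356) = 41.3 J/K.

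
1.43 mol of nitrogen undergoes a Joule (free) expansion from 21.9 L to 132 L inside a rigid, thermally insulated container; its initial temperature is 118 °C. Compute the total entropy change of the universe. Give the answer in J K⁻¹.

No heat is exchanged and no work is done, so the ideal-gas temperature stays constant.
Entropy is a state function; using a reversible isothermal path, ΔS_gas = nR ln(V₂/V₁) = 1.43 × 8.314 × ln(132/21.9) = 21.4 J/K.
The insulated surroundings exchange no heat, so ΔS_surr = 0 and ΔS_universe = ΔS_gas.

ΔS_universe = 21.4 J/K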